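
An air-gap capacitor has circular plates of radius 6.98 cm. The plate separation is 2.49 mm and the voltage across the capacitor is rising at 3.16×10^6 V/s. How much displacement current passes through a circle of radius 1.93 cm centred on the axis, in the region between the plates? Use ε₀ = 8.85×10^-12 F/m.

1.31×10^-5 A

I_d = C dV/dt with C = ε₀πR²/d = 5.442×10^-11 F, so I_d = (5.442×10^-11)(3.16×10^6) = 1.720×10^-4 A.
Since J_d is uniform, the enclosed fraction is (r/R)² = 0.07645, giving I_d,enc = 1.31×10^-5 A.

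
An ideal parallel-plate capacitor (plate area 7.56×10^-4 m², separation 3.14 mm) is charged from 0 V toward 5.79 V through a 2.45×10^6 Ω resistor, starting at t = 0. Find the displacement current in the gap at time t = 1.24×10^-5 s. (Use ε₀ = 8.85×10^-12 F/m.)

C = ε₀A/d = (8.85×10^-12)(7.56×10^-4)/(3.14×10^-3) = 2.131×10^-12 F, so τ = RC = 5.221×10^-6 s.
The conduction current is I(t) = (V₀/R) e^(−t/τ), and the displacement current between the plates equals it.
t/τ = 2.375; I_d = (5.79/2.45×10^6) · e^(−2.375) = (2.363×10^-6)(0.09301) = 2.20×10^-7 A.

2.20×10^-7 A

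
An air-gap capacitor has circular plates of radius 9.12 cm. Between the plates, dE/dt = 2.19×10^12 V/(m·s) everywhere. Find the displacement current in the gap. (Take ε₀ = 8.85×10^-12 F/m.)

With a uniform field, Φ_E = EA, so I_d = ε₀ A dE/dt = 0.506 A.

0.506 A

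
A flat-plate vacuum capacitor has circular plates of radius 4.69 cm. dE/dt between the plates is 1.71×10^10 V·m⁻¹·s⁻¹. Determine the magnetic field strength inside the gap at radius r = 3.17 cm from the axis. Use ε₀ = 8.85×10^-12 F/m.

Total displacement current: I_d = ε₀(πR²)(dE/dt) = (8.85×10^-12)(6.910×10^-3)(1.71×10^10) = 1.046×10^-3 A.
An Ampèrian loop of radius r encloses a fraction (r/R)² of I_d. Then B·2πr = μ₀ I_d (r/R)², giving B = μ₀ I_d r/(2πR²) = 3.01×10^-9 T.

3.01×10^-9 T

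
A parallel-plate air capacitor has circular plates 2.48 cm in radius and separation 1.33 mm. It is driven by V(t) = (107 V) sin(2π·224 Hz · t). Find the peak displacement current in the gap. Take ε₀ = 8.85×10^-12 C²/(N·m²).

The displacement current equals the conduction current C dV/dt, which peaks at C V₀ ω.
With C = ε₀A/d = (8.85×10^-12)(1.932×10^-3)/(1.33×10^-3) = 1.286×10^-11 F and ω = 2πf = 1407 rad/s, I_d,max = (1.286×10^-11)(107)(1407) = 1.94×10^-6 A.

1.94×10^-6 A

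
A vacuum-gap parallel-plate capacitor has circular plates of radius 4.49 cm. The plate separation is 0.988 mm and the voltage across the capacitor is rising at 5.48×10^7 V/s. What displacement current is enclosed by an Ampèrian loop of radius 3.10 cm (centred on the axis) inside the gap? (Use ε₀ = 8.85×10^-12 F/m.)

1.48×10^-3 A

dE/dt = (dV/dt)/d = 5.547×10^10 V/(m·s); I_d = ε₀(πR²)(dE/dt) = (8.85×10^-12)(6.333×10^-3)(5.547×10^10) = 3.109×10^-3 A.
The field is uniform, so I_d,enc = I_d (r/R)² = (3.109×10^-3)(3.10/4.49)² = 1.48×10^-3 A.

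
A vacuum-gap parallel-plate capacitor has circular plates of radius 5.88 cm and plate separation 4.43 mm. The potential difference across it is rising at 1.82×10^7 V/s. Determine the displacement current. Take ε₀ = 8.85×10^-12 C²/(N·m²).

The displacement current equals the charging current C dV/dt. With C = ε₀A/d = (8.85×10^-12)(0.01086)/(4.43×10^-3) = 2.170×10^-11 F, I_d = (2.170×10^-11)(1.82×10^7) = 3.95×10^-4 A.

3.95×10^-4 A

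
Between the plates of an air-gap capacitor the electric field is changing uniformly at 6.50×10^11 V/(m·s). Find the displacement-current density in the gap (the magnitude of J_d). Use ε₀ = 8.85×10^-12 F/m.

J_d = ε₀ dE/dt = (8.85×10^-12)(6.50×10^11) = 5.75 A/m².

5.75 A/m²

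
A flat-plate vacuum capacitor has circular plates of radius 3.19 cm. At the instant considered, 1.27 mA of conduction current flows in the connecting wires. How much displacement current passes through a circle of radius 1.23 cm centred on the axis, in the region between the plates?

No conduction current crosses the gap, so I_d there equals the 1.27×10^-3 A in the leads.
Through an area πr² the displacement current is I_d·(πr²/πR²) = I_d (r/R)² = 1.89×10^-4 A.

1.89×10^-4 A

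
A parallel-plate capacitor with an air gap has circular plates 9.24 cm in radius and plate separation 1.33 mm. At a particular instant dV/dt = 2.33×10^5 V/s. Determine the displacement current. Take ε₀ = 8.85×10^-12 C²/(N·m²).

4.16×10^-5 A

The field between the plates is E = V/d, so dE/dt = (2.33×10^5)/(1.33×10^-3 m) = 1.752×10^8 V/(m·s).
I_d = ε₀ A (dE/dt) = (8.85×10^-12)(0.02682)(1.752×10^8) = 4.16×10^-5 A.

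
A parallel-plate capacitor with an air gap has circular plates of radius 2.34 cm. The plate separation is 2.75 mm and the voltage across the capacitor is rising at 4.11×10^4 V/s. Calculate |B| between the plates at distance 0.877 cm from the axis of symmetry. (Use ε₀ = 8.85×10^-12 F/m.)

With E = V/d, dE/dt = 1.495×10^7 V/(m·s) and πR² = 1.720×10^-3 m², giving I_d = ε₀ πR² dE/dt = 2.276×10^-7 A.
For r < R the Ampère–Maxwell law gives B(2πr) = μ₀ I_d (r²/R²), so B = μ₀ I_d r/(2πR²) = (4π×10^-7)(2.276×10^-7)(8.77×10^-3)/(2π·0.0234²) = 7.29×10^-13 T.

7.29×10^-13 T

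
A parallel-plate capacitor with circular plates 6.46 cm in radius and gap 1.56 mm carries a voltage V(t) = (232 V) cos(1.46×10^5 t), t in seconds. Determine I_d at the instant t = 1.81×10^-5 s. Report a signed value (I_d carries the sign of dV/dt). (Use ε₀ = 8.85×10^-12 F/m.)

-1.21×10^-3 A

dE/dt = (V₀ω/d)·−sin(ωt) with ωt = 2.6426 rad: (232)(1.46×10^5)(-0.4785)/(1.56×10^-3) = -1.039×10^10 V/(m·s).
I_d = ε₀ A dE/dt = (8.85×10^-12)(0.01311)(-1.039×10^10) = -1.21×10^-3 A.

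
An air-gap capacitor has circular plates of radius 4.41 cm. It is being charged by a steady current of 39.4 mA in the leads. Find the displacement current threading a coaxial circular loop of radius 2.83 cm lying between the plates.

0.0162 A

Between the plates the displacement current equals the wire current: I_d = 39.4 mA = 0.0394 A.
Through an area πr² the displacement current is I_d·(πr²/πR²) = I_d (r/R)² = 0.0162 A.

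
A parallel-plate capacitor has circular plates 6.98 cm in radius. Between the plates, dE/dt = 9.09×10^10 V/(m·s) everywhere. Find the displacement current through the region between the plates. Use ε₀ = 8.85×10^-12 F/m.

0.0123 A

With a uniform field, Φ_E = EA, so I_d = ε₀ A dE/dt = 0.0123 A.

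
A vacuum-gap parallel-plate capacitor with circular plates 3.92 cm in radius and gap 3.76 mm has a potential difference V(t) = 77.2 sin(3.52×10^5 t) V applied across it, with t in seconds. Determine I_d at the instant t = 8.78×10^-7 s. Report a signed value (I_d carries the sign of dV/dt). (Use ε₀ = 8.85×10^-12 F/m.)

2.94×10^-4 A

dV/dt = (77.2)(3.52×10^5)·cos(0.309056) = 2.589×10^7 V/s.
I_d = C dV/dt with C = ε₀A/d = (8.85×10^-12)(4.827×10^-3)/(3.76×10^-3) = 1.136×10^-11 F, so I_d = (1.136×10^-11)(2.589×10^7) = 2.94×10^-4 A.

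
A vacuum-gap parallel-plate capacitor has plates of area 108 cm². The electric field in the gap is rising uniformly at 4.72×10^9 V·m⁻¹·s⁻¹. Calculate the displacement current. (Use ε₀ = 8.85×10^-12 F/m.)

The displacement current is ε₀ times dΦ_E/dt = ε₀ A dE/dt = (8.85×10^-12)(0.0108)(4.72×10^9) = 4.51×10^-4 A.

4.51×10^-4 A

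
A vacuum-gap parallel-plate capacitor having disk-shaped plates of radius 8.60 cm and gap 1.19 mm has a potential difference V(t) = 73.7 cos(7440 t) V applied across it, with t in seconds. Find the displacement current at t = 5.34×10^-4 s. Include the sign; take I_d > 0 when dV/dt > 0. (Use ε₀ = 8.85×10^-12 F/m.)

7.00×10^-5 A

dV/dt = (73.7)(7440)·−sin(3.97296) = 4.051×10^5 V/s.
I_d = C dV/dt with C = ε₀A/d = (8.85×10^-12)(0.02324)/(1.19×10^-3) = 1.728×10^-10 F, so I_d = (1.728×10^-10)(4.051×10^5) = 7.00×10^-5 A.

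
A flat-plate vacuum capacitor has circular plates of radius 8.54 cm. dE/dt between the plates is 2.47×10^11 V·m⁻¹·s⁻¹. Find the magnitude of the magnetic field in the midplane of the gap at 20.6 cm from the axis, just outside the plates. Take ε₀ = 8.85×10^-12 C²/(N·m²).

4.86×10^-8 T

Through the whole plate area (πR² = 0.02291 m²), I_d = ε₀ πR² dE/dt = 0.05008 A.
With r > R the enclosed displacement current is the full I_d; B = μ₀ I_d / (2πr) = 4.86×10^-8 T.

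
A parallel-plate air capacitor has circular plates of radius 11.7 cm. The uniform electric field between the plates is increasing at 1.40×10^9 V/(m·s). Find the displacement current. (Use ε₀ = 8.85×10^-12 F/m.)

I_d = ε₀ A (dE/dt) = (8.85×10^-12)(0.04301 m²)(1.40×10^9) = 5.33×10^-4 A.

5.33×10^-4 A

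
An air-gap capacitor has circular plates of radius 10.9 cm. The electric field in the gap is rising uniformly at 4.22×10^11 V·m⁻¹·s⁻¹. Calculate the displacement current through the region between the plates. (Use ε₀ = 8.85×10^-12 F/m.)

With a uniform field, Φ_E = EA, so I_d = ε₀ A dE/dt = 0.139 A.

0.139 A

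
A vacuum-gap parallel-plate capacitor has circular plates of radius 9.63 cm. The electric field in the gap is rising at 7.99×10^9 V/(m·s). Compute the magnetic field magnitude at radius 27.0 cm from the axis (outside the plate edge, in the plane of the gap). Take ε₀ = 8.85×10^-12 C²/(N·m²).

Total displacement current: I_d = ε₀(πR²)(dE/dt) = (8.85×10^-12)(0.02913)(7.99×10^9) = 2.060×10^-3 A.
With r > R the enclosed displacement current is the full I_d; B = μ₀ I_d / (2πr) = 1.53×10^-9 T.

1.53×10^-9 T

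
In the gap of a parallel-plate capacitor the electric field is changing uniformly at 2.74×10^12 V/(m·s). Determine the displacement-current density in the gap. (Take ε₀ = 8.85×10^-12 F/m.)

J_d = ε₀ dE/dt = (8.85×10^-12)(2.74×10^12) = 24.2 A/m².

24.2 A/m²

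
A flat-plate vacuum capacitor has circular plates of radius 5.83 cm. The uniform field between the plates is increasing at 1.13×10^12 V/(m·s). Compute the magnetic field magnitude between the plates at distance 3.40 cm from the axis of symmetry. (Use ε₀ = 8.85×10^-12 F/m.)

2.14×10^-7 T

Total displacement current: I_d = ε₀(πR²)(dE/dt) = (8.85×10^-12)(0.01068)(1.13×10^12) = 0.1068 A.
∮B·dl = μ₀ I_d,enc with I_d,enc = I_d r²/R² = 0.03632 A; so B = μ₀ I_d,enc/(2πr) = 2.14×10^-7 T.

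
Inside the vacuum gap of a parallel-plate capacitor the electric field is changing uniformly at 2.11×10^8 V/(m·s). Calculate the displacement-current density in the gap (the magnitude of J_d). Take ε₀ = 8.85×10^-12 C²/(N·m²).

1.87×10^-3 A/m²

J_d = ε₀ ∂E/∂t, so J_d = 1.87×10^-3 A/m².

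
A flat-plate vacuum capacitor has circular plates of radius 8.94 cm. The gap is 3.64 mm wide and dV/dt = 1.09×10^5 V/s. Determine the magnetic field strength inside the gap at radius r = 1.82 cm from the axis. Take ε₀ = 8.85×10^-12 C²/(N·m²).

3.03×10^-12 T

With E = V/d, dE/dt = 2.995×10^7 V/(m·s) and πR² = 0.02511 m², giving I_d = ε₀ πR² dE/dt = 6.656×10^-6 A.
For r < R the Ampère–Maxwell law gives B(2πr) = μ₀ I_d (r²/R²), so B = μ₀ I_d r/(2πR²) = (4π×10^-7)(6.656×10^-6)(0.0182)/(2π·0.0894²) = 3.03×10^-12 T.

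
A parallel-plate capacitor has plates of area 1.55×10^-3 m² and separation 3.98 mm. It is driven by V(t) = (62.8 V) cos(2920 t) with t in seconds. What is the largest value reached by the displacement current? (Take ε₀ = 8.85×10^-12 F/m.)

(dE/dt)_max = V₀ω/d = 4.607×10^7 V/(m·s); ω = 2920 rad/s.
I_d,max = ε₀ A (dE/dt)_max = (8.85×10^-12)(1.55×10^-3)(4.607×10^7) = 6.32×10^-7 A.

6.32×10^-7 A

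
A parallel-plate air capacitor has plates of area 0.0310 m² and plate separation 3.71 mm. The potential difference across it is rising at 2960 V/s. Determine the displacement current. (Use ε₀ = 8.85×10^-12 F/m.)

2.19×10^-7 A

The field between the plates is E = V/d, so dE/dt = (2960)/(3.71×10^-3 m) = 7.978×10^5 V/(m·s).
I_d = ε₀ A (dE/dt) = (8.85×10^-12)(0.0310)(7.978×10^5) = 2.19×10^-7 A.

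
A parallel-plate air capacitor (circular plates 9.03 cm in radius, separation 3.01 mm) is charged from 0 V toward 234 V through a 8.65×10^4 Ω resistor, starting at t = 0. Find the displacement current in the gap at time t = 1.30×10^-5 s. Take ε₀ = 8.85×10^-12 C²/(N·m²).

C = ε₀A/d = (8.85×10^-12)(0.02562)/(3.01×10^-3) = 7.533×10^-11 F, so τ = RC = 6.516×10^-6 s.
The conduction current is I(t) = (V₀/R) e^(−t/τ), and the displacement current between the plates equals it.
t/τ = 1.995; I_d = (234/8.65×10^4) · e^(−1.995) = (2.705×10^-3)(0.1360) = 3.68×10^-4 A.

3.68×10^-4 A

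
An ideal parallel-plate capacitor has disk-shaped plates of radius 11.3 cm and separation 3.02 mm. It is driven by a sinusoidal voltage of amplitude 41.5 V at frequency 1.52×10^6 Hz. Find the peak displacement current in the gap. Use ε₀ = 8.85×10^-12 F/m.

The displacement current equals the conduction current C dV/dt, which peaks at C V₀ ω.
With C = ε₀A/d = (8.85×10^-12)(0.04011)/(3.02×10^-3) = 1.175×10^-10 F and ω = 2πf = 9.550×10^6 rad/s, I_d,max = (1.175×10^-10)(41.5)(9.550×10^6) = 0.0466 A.

0.0466 A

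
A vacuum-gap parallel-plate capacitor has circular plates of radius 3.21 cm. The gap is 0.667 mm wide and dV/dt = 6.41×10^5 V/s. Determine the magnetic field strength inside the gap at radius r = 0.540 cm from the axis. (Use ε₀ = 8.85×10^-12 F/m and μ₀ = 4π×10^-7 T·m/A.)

With E = V/d, dE/dt = 9.610×10^8 V/(m·s) and πR² = 3.237×10^-3 m², giving I_d = ε₀ πR² dE/dt = 2.753×10^-5 A.
For r < R the Ampère–Maxwell law gives B(2πr) = μ₀ I_d (r²/R²), so B = μ₀ I_d r/(2πR²) = (4π×10^-7)(2.753×10^-5)(5.40×10^-3)/(2π·0.0321²) = 2.89×10^-11 T.

2.89×10^-11 T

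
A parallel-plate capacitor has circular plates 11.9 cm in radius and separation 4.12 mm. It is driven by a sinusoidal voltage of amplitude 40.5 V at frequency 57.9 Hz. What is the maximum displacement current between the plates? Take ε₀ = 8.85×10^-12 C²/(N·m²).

C = ε₀A/d = (8.85×10^-12)(0.04449)/(4.12×10^-3) = 9.557×10^-11 F; ω = 2πf = 363.8 rad/s.
I_d = C dV/dt, so |I_d|_max = C V₀ ω = (9.557×10^-11)(40.5)(363.8) = 1.41×10^-6 A.

1.41×10^-6 A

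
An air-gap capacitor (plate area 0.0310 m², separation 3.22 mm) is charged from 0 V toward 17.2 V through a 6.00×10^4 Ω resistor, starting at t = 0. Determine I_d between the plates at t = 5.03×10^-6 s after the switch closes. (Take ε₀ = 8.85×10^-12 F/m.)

1.07×10^-4 A

With C = ε₀A/d = (8.85×10^-12)(0.0310)/(3.22×10^-3) = 8.520×10^-11 F, the time constant is τ = RC = 5.112×10^-6 s, so t/τ = 0.9840 and e^(−t/τ) = 0.3738.
I_d = I_cond = (V₀/R) e^(−t/τ) = (2.867×10^-4)(0.3738) = 1.07×10^-4 A.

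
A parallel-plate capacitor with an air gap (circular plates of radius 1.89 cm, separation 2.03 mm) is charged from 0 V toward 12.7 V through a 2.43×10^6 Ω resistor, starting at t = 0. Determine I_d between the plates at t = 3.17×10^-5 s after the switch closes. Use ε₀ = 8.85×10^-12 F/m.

C = ε₀A/d = (8.85×10^-12)(1.122×10^-3)/(2.03×10^-3) = 4.891×10^-12 F, so τ = RC = 1.189×10^-5 s.
The conduction current is I(t) = (V₀/R) e^(−t/τ), and the displacement current between the plates equals it.
t/τ = 2.666; I_d = (12.7/2.43×10^6) · e^(−2.666) = (5.226×10^-6)(0.06953) = 3.63×10^-7 A.

3.63×10^-7 A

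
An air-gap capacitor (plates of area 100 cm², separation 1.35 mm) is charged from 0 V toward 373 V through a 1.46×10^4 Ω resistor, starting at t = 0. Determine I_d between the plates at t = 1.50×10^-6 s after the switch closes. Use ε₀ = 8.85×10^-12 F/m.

C = ε₀A/d = (8.85×10^-12)(0.0100)/(1.35×10^-3) = 6.556×10^-11 F, so τ = RC = 9.572×10^-7 s.
The conduction current is I(t) = (V₀/R) e^(−t/τ), and the displacement current between the plates equals it.
t/τ = 1.567; I_d = (373/1.46×10^4) · e^(−1.567) = (0.02555)(0.2087) = 5.33×10^-3 A.

5.33×10^-3 A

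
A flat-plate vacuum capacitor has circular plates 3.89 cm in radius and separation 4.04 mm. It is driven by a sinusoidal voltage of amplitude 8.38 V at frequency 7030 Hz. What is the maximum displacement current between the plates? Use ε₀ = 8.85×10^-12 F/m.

The displacement current equals the conduction current C dV/dt, which peaks at C V₀ ω.
With C = ε₀A/d = (8.85×10^-12)(4.754×10^-3)/(4.04×10^-3) = 1.041×10^-11 F and ω = 2πf = 4.417×10^4 rad/s, I_d,max = (1.041×10^-11)(8.38)(4.417×10^4) = 3.85×10^-6 A.

3.85×10^-6 A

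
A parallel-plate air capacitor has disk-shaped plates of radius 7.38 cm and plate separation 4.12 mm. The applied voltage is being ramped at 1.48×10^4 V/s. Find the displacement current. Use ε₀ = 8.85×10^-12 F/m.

5.44×10^-7 A

The field between the plates is E = V/d, so dE/dt = (1.48×10^4)/(4.12×10^-3 m) = 3.592×10^6 V/(m·s).
I_d = ε₀ A (dE/dt) = (8.85×10^-12)(0.01711)(3.592×10^6) = 5.44×10^-7 A.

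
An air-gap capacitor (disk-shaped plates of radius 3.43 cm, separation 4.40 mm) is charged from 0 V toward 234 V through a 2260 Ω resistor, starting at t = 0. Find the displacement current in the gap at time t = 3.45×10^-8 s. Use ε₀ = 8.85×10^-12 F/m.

0.0133 A

With C = ε₀A/d = (8.85×10^-12)(3.696×10^-3)/(4.40×10^-3) = 7.434×10^-12 F, the time constant is τ = RC = 1.680×10^-8 s, so t/τ = 2.054 and e^(−t/τ) = 0.1282.
I_d = I_cond = (V₀/R) e^(−t/τ) = (0.1035)(0.1282) = 0.0133 A.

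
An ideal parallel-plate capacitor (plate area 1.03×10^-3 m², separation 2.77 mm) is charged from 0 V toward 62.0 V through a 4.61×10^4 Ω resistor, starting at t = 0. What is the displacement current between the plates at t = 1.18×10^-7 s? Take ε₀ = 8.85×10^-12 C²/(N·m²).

6.18×10^-4 A

C = ε₀A/d = (8.85×10^-12)(1.03×10^-3)/(2.77×10^-3) = 3.291×10^-12 F and τ = RC = 1.517×10^-7 s. I_d in the gap equals the RC charging current.
I_d(t) = (V₀/R) e^(−t/τ) = 1.345×10^-3 · e^(−0.7779) = 6.18×10^-4 A.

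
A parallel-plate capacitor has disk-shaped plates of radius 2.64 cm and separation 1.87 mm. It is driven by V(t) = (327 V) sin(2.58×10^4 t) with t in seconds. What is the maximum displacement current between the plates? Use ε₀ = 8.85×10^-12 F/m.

The displacement current equals the conduction current C dV/dt, which peaks at C V₀ ω.
With C = ε₀A/d = (8.85×10^-12)(2.190×10^-3)/(1.87×10^-3) = 1.036×10^-11 F and ω = 2.58×10^4 rad/s, I_d,max = (1.036×10^-11)(327)(2.58×10^4) = 8.74×10^-5 A.

8.74×10^-5 A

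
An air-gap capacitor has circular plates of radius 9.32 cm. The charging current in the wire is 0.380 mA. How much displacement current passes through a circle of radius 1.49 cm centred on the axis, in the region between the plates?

Between the plates the displacement current equals the wire current: I_d = 0.380 mA = 3.80×10^-4 A.
Through an area πr² the displacement current is I_d·(πr²/πR²) = I_d (r/R)² = 9.71×10^-6 A.

9.71×10^-6 A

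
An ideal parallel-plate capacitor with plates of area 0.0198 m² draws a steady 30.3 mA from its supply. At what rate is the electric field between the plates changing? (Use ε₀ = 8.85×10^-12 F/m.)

1.73×10^11 V/(m·s)

The displacement current between the plates equals the conduction current, I_d = 30.3 mA.
Since I_d = ε₀ A dE/dt, dE/dt = I_d/(ε₀A) = (0.0303)/((8.85×10^-12)(0.0198)) = 1.73×10^11 V/(m·s).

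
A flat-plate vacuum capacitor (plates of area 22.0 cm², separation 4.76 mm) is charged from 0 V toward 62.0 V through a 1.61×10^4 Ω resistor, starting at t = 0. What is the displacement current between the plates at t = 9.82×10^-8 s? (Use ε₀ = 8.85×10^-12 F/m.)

C = ε₀A/d = (8.85×10^-12)(2.20×10^-3)/(4.76×10^-3) = 4.090×10^-12 F and τ = RC = 6.585×10^-8 s. I_d in the gap equals the RC charging current.
I_d(t) = (V₀/R) e^(−t/τ) = 3.851×10^-3 · e^(−1.491) = 8.67×10^-4 A.

8.67×10^-4 A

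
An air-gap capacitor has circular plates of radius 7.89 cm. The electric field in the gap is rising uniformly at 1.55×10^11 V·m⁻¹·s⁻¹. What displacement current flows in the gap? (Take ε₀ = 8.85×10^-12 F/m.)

0.0268 A

The displacement current is ε₀ times dΦ_E/dt = ε₀ A dE/dt = (8.85×10^-12)(0.01956)(1.55×10^11) = 0.0268 A.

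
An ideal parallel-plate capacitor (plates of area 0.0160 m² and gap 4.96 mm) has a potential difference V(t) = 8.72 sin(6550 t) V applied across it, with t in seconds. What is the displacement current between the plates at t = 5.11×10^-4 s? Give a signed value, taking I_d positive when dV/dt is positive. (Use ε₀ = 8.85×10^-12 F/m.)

dV/dt = (8.72)(6550)·cos(3.34705) = -5.591×10^4 V/s.
I_d = C dV/dt with C = ε₀A/d = (8.85×10^-12)(0.0160)/(4.96×10^-3) = 2.855×10^-11 F, so I_d = (2.855×10^-11)(-5.591×10^4) = -1.60×10^-6 A.

-1.60×10^-6 A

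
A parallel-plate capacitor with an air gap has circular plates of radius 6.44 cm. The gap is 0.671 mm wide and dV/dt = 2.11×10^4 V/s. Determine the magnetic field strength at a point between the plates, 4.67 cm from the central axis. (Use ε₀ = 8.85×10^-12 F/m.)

I_d = C dV/dt with C = ε₀πR²/d = 1.719×10^-10 F, so I_d = (1.719×10^-10)(2.11×10^4) = 3.627×10^-6 A.
For r < R the Ampère–Maxwell law gives B(2πr) = μ₀ I_d (r²/R²), so B = μ₀ I_d r/(2πR²) = (4π×10^-7)(3.627×10^-6)(0.0467)/(2π·0.0644²) = 8.17×10^-12 T.

8.17×10^-12 T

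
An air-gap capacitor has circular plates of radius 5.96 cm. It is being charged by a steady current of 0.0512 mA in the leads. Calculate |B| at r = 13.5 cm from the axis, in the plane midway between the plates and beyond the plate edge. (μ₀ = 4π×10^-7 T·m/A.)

By continuity the displacement current in the gap matches the conduction current: I_d = 5.12×10^-5 A.
For r ≥ R the full I_d is enclosed: B = μ₀ I_d/(2πr) = (4π×10^-7)(5.12×10^-5)/(2π·0.135) = 7.59×10^-11 T.

7.59×10^-11 T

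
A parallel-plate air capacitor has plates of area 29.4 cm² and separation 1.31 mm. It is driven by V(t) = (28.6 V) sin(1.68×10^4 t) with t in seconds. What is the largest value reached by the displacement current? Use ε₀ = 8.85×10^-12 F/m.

C = ε₀A/d = (8.85×10^-12)(2.94×10^-3)/(1.31×10^-3) = 1.986×10^-11 F; ω = 1.68×10^4 rad/s.
I_d = C dV/dt, so |I_d|_max = C V₀ ω = (1.986×10^-11)(28.6)(1.68×10^4) = 9.54×10^-6 A.

9.54×10^-6 A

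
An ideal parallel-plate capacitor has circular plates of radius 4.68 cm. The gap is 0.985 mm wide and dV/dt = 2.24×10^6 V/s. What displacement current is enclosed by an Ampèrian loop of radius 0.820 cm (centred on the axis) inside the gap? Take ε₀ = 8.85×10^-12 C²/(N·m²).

4.25×10^-6 A

dE/dt = (dV/dt)/d = 2.274×10^9 V/(m·s); I_d = ε₀(πR²)(dE/dt) = (8.85×10^-12)(6.881×10^-3)(2.274×10^9) = 1.385×10^-4 A.
Since J_d is uniform, the enclosed fraction is (r/R)² = 0.03070, giving I_d,enc = 4.25×10^-6 A.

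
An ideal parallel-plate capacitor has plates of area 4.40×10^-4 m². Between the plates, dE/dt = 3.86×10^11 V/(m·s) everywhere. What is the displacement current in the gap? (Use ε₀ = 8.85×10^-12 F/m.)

1.50×10^-3 A

With a uniform field, Φ_E = EA, so I_d = ε₀ A dE/dt = 1.50×10^-3 A.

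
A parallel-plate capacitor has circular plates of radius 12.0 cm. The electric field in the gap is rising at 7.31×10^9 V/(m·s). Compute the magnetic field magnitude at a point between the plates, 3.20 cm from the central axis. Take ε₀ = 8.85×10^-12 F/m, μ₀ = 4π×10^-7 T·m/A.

1.30×10^-9 T

I_d = ε₀ dΦ_E/dt = ε₀ πR² (dE/dt) = (8.85×10^-12)(0.04524)(7.31×10^9) = 2.927×10^-3 A through the full plate area.
An Ampèrian loop of radius r encloses a fraction (r/R)² of I_d. Then B·2πr = μ₀ I_d (r/R)², giving B = μ₀ I_d r/(2πR²) = 1.30×10^-9 T.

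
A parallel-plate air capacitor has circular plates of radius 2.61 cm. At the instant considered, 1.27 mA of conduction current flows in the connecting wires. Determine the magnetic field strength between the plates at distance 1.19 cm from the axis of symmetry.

4.44×10^-9 T

By continuity the displacement current in the gap matches the conduction current: I_d = 1.27×10^-3 A.
∮B·dl = μ₀ I_d,enc with I_d,enc = I_d r²/R² = 2.640×10^-4 A; so B = μ₀ I_d,enc/(2πr) = 4.44×10^-9 T.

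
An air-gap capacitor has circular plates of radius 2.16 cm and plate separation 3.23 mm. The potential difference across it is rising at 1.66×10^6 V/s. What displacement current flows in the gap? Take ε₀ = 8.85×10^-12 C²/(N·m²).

6.67×10^-6 A

E = V/d so dE/dt = (dV/dt)/d = 5.139×10^8 V/(m·s), and I_d = ε₀ A dE/dt = (8.85×10^-12)(1.466×10^-3)(5.139×10^8) = 6.67×10^-6 A.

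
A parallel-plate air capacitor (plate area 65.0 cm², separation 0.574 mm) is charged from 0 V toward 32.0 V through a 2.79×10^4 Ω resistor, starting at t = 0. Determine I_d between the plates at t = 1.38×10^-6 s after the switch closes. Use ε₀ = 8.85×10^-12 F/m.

7.00×10^-4 A

C = ε₀A/d = (8.85×10^-12)(6.50×10^-3)/(5.74×10^-4) = 1.002×10^-10 F, so τ = RC = 2.796×10^-6 s.
The conduction current is I(t) = (V₀/R) e^(−t/τ), and the displacement current between the plates equals it.
t/τ = 0.4936; I_d = (32.0/2.79×10^4) · e^(−0.4936) = (1.147×10^-3)(0.6104) = 7.00×10^-4 A.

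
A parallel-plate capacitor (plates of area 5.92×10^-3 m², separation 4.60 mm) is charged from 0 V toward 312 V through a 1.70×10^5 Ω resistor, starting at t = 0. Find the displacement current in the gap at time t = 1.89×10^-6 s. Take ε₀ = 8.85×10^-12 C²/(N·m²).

With C = ε₀A/d = (8.85×10^-12)(5.92×10^-3)/(4.60×10^-3) = 1.139×10^-11 F, the time constant is τ = RC = 1.936×10^-6 s, so t/τ = 0.9762 and e^(−t/τ) = 0.3767.
I_d = I_cond = (V₀/R) e^(−t/τ) = (1.835×10^-3)(0.3767) = 6.91×10^-4 A.

6.91×10^-4 A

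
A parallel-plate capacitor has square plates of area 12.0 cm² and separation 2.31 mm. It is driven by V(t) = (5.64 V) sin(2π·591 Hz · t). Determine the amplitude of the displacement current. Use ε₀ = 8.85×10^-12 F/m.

C = ε₀A/d = (8.85×10^-12)(1.20×10^-3)/(2.31×10^-3) = 4.597×10^-12 F; ω = 2πf = 3713 rad/s.
I_d = C dV/dt, so |I_d|_max = C V₀ ω = (4.597×10^-12)(5.64)(3713) = 9.63×10^-8 A.

9.63×10^-8 A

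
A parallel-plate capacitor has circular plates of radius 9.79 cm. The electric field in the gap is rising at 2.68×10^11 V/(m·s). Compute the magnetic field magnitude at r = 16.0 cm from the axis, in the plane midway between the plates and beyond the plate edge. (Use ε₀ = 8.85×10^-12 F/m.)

8.93×10^-8 T

Through the whole plate area (πR² = 0.03011 m²), I_d = ε₀ πR² dE/dt = 0.07141 A.
With r > R the enclosed displacement current is the full I_d; B = μ₀ I_d / (2πr) = 8.93×10^-8 T.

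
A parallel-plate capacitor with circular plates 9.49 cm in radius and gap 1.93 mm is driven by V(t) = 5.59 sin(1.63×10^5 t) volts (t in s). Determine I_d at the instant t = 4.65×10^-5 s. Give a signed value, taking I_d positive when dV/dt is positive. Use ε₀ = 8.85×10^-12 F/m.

3.20×10^-5 A

dE/dt = (V₀ω/d)·cos(ωt) with ωt = 7.5795 rad: (5.59)(1.63×10^5)(0.2710)/(1.93×10^-3) = 1.279×10^8 V/(m·s).
I_d = ε₀ A dE/dt = (8.85×10^-12)(0.02829)(1.279×10^8) = 3.20×10^-5 A.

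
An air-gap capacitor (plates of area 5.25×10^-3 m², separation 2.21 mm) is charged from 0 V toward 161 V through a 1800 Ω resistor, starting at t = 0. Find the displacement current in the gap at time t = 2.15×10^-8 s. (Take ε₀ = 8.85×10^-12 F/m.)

With C = ε₀A/d = (8.85×10^-12)(5.25×10^-3)/(2.21×10^-3) = 2.102×10^-11 F, the time constant is τ = RC = 3.784×10^-8 s, so t/τ = 0.5682 and e^(−t/τ) = 0.5665.
I_d = I_cond = (V₀/R) e^(−t/τ) = (0.08944)(0.5665) = 0.0507 A.

0.0507 A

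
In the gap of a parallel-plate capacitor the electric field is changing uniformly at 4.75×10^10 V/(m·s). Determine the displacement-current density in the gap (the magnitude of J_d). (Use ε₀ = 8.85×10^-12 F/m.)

J_d = ε₀ dE/dt = (8.85×10^-12)(4.75×10^10) = 0.420 A/m².

0.420 A/m²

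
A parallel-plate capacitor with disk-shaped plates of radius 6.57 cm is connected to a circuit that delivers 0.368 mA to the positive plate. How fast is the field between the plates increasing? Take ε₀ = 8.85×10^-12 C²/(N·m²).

The displacement current between the plates equals the conduction current, I_d = 0.368 mA.
Inverting I_d = ε₀ A dE/dt gives dE/dt = 3.68×10^-4 / (8.85×10^-12 · 0.01356) = 3.07×10^9 V/(m·s).

3.07×10^9 V/(m·s)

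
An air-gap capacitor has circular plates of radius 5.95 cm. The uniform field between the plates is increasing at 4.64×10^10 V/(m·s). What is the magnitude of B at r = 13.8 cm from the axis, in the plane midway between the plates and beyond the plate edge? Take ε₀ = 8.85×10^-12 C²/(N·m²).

I_d = ε₀ dΦ_E/dt = ε₀ πR² (dE/dt) = (8.85×10^-12)(0.01112)(4.64×10^10) = 4.566×10^-3 A through the full plate area.
With r > R the enclosed displacement current is the full I_d; B = μ₀ I_d / (2πr) = 6.62×10^-9 T.

6.62×10^-9 T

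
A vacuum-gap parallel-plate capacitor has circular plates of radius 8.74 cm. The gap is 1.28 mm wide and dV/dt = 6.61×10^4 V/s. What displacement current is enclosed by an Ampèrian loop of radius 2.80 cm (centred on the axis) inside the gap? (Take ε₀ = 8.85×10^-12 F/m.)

1.13×10^-6 A

With E = V/d, dE/dt = 5.164×10^7 V/(m·s) and πR² = 0.02400 m², giving I_d = ε₀ πR² dE/dt = 1.097×10^-5 A.
Through an area πr² the displacement current is I_d·(πr²/πR²) = I_d (r/R)² = 1.13×10^-6 A.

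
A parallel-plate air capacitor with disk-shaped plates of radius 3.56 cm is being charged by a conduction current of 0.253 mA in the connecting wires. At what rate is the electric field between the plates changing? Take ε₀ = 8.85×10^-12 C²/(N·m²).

7.18×10^9 V/(m·s)

Charge continuity gives I_d = I = 2.53×10^-4 A between the plates.
Then dE/dt = I_d/(ε₀A) = 7.18×10^9 V/(m·s).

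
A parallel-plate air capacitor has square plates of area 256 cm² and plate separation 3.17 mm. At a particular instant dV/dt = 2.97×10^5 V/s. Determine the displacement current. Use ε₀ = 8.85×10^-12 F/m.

C = ε₀A/d = (8.85×10^-12)(0.0256)/(3.17×10^-3) = 7.147×10^-11 F.
I_d = C dV/dt = (7.147×10^-11)(2.97×10^5) = 2.12×10^-5 A.

2.12×10^-5 A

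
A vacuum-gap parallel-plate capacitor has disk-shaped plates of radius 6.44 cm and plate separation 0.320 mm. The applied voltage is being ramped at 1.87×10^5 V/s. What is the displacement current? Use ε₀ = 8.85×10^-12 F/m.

6.74×10^-5 A

C = ε₀A/d = (8.85×10^-12)(0.01303)/(3.20×10^-4) = 3.604×10^-10 F.
I_d = C dV/dt = (3.604×10^-10)(1.87×10^5) = 6.74×10^-5 A.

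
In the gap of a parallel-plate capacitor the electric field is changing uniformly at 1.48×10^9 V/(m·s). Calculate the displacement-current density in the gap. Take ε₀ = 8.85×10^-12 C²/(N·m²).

0.0131 A/m²

The displacement-current density is ε₀ ∂E/∂t = (8.85×10^-12)(1.48×10^9) = 0.0131 A/m².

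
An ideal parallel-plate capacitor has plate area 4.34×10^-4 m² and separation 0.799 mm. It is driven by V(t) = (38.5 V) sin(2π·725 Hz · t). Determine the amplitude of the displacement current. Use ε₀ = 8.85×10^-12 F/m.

8.43×10^-7 A

(dE/dt)_max = V₀ω/d = 2.195×10^8 V/(m·s); ω = 2πf = 4555 rad/s.
I_d,max = ε₀ A (dE/dt)_max = (8.85×10^-12)(4.34×10^-4)(2.195×10^8) = 8.43×10^-7 A.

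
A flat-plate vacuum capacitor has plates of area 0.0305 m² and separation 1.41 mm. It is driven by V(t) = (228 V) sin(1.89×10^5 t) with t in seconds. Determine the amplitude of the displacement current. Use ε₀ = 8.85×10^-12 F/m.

The displacement current equals the conduction current C dV/dt, which peaks at C V₀ ω.
With C = ε₀A/d = (8.85×10^-12)(0.0305)/(1.41×10^-3) = 1.914×10^-10 F and ω = 1.89×10^5 rad/s, I_d,max = (1.914×10^-10)(228)(1.89×10^5) = 8.25×10^-3 A.

8.25×10^-3 A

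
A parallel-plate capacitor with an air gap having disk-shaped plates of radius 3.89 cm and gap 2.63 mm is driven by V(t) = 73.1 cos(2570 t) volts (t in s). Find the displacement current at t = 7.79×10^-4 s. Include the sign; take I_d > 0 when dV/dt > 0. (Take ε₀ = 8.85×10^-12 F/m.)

dE/dt = (V₀ω/d)·−sin(ωt) with ωt = 2.00203 rad: (73.1)(2570)(-0.9085)/(2.63×10^-3) = -6.490×10^7 V/(m·s).
I_d = ε₀ A dE/dt = (8.85×10^-12)(4.754×10^-3)(-6.490×10^7) = -2.73×10^-6 A.

-2.73×10^-6 A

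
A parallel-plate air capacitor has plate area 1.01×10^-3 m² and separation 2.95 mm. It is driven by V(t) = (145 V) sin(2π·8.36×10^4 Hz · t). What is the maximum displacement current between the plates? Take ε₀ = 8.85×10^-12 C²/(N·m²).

2.31×10^-4 A

C = ε₀A/d = (8.85×10^-12)(1.01×10^-3)/(2.95×10^-3) = 3.030×10^-12 F; ω = 2πf = 5.253×10^5 rad/s.
I_d = C dV/dt, so |I_d|_max = C V₀ ω = (3.030×10^-12)(145)(5.253×10^5) = 2.31×10^-4 A.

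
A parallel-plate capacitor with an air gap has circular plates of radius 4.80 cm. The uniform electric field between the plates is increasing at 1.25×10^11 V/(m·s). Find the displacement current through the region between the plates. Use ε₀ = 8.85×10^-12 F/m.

With a uniform field, Φ_E = EA, so I_d = ε₀ A dE/dt = 8.01×10^-3 A.

8.01×10^-3 A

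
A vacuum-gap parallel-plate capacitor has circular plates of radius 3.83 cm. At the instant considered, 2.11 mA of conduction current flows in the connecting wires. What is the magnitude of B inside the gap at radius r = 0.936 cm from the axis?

Between the plates the displacement current equals the wire current: I_d = 2.11 mA = 2.11×10^-3 A.
∮B·dl = μ₀ I_d,enc with I_d,enc = I_d r²/R² = 1.260×10^-4 A; so B = μ₀ I_d,enc/(2πr) = 2.69×10^-9 T.

2.69×10^-9 T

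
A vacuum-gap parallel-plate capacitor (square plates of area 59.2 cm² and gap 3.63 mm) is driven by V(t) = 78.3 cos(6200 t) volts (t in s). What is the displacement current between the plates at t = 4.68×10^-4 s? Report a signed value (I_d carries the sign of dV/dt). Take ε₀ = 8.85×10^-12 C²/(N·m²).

dE/dt = (V₀ω/d)·−sin(ωt) with ωt = 2.9016 rad: (78.3)(6200)(-0.2377)/(3.63×10^-3) = -3.179×10^7 V/(m·s).
I_d = ε₀ A dE/dt = (8.85×10^-12)(5.92×10^-3)(-3.179×10^7) = -1.67×10^-6 A.

-1.67×10^-6 A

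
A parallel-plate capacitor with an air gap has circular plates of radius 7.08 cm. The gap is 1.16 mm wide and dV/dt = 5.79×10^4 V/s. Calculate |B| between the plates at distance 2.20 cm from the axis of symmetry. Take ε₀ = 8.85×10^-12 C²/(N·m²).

With E = V/d, dE/dt = 4.991×10^7 V/(m·s) and πR² = 0.01575 m², giving I_d = ε₀ πR² dE/dt = 6.957×10^-6 A.
For r < R the Ampère–Maxwell law gives B(2πr) = μ₀ I_d (r²/R²), so B = μ₀ I_d r/(2πR²) = (4π×10^-7)(6.957×10^-6)(0.0220)/(2π·0.0708²) = 6.11×10^-12 T.

6.11×10^-12 T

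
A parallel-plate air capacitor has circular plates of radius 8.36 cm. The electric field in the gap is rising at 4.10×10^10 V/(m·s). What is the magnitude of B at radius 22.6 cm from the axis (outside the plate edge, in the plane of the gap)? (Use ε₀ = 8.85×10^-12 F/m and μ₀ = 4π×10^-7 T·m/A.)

I_d = ε₀ dΦ_E/dt = ε₀ πR² (dE/dt) = (8.85×10^-12)(0.02196)(4.10×10^10) = 7.968×10^-3 A through the full plate area.
With r > R the enclosed displacement current is the full I_d; B = μ₀ I_d / (2πr) = 7.05×10^-9 T.

7.05×10^-9 T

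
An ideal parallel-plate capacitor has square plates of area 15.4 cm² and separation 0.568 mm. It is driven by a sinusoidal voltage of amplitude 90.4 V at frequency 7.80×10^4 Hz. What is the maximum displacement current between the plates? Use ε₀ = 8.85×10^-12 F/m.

1.06×10^-3 A

(dE/dt)_max = V₀ω/d = 7.800×10^10 V/(m·s); ω = 2πf = 4.901×10^5 rad/s.
I_d,max = ε₀ A (dE/dt)_max = (8.85×10^-12)(1.54×10^-3)(7.800×10^10) = 1.06×10^-3 A.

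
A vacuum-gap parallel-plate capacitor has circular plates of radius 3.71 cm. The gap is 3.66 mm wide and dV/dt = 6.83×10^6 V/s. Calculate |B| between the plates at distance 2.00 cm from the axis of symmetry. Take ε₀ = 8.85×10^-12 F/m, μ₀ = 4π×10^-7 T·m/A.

With E = V/d, dE/dt = 1.866×10^9 V/(m·s) and πR² = 4.324×10^-3 m², giving I_d = ε₀ πR² dE/dt = 7.141×10^-5 A.
For r < R the Ampère–Maxwell law gives B(2πr) = μ₀ I_d (r²/R²), so B = μ₀ I_d r/(2πR²) = (4π×10^-7)(7.141×10^-5)(0.0200)/(2π·0.0371²) = 2.08×10^-10 T.

2.08×10^-10 T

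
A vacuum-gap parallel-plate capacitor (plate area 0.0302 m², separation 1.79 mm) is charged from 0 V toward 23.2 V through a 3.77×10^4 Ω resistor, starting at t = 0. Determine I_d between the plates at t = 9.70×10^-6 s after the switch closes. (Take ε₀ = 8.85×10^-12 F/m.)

1.10×10^-4 A

C = ε₀A/d = (8.85×10^-12)(0.0302)/(1.79×10^-3) = 1.493×10^-10 F, so τ = RC = 5.629×10^-6 s.
The conduction current is I(t) = (V₀/R) e^(−t/τ), and the displacement current between the plates equals it.
t/τ = 1.723; I_d = (23.2/3.77×10^4) · e^(−1.723) = (6.154×10^-4)(0.1785) = 1.10×10^-4 A.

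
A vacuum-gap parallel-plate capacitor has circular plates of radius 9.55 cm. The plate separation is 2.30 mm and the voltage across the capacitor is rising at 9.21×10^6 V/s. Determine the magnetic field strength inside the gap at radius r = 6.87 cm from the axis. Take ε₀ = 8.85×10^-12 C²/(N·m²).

1.53×10^-9 T

With E = V/d, dE/dt = 4.004×10^9 V/(m·s) and πR² = 0.02865 m², giving I_d = ε₀ πR² dE/dt = 1.015×10^-3 A.
An Ampèrian loop of radius r encloses a fraction (r/R)² of I_d. Then B·2πr = μ₀ I_d (r/R)², giving B = μ₀ I_d r/(2πR²) = 1.53×10^-9 T.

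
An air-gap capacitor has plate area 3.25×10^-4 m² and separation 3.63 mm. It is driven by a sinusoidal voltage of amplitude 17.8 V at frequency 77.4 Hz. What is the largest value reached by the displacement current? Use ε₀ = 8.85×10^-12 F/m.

C = ε₀A/d = (8.85×10^-12)(3.25×10^-4)/(3.63×10^-3) = 7.924×10^-13 F; ω = 2πf = 486.3 rad/s.
I_d = C dV/dt, so |I_d|_max = C V₀ ω = (7.924×10^-13)(17.8)(486.3) = 6.86×10^-9 A.

6.86×10^-9 A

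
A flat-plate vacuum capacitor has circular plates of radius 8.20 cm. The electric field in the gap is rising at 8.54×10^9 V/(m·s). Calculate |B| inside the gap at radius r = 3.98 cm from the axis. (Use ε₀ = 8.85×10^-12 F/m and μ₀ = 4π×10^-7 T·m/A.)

Total displacement current: I_d = ε₀(πR²)(dE/dt) = (8.85×10^-12)(0.02112)(8.54×10^9) = 1.596×10^-3 A.
∮B·dl = μ₀ I_d,enc with I_d,enc = I_d r²/R² = 3.760×10^-4 A; so B = μ₀ I_d,enc/(2πr) = 1.89×10^-9 T.

1.89×10^-9 T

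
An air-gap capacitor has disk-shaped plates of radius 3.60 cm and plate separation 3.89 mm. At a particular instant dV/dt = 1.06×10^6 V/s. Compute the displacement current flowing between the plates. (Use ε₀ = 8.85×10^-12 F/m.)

9.82×10^-6 A

The displacement current equals the charging current C dV/dt. With C = ε₀A/d = (8.85×10^-12)(4.072×10^-3)/(3.89×10^-3) = 9.264×10^-12 F, I_d = (9.264×10^-12)(1.06×10^6) = 9.82×10^-6 A.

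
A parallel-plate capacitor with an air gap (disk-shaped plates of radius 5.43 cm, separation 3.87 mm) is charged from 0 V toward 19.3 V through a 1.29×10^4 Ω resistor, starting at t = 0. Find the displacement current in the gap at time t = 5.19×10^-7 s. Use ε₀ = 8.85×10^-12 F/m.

C = ε₀A/d = (8.85×10^-12)(9.263×10^-3)/(3.87×10^-3) = 2.118×10^-11 F and τ = RC = 2.732×10^-7 s. I_d in the gap equals the RC charging current.
I_d(t) = (V₀/R) e^(−t/τ) = 1.496×10^-3 · e^(−1.900) = 2.24×10^-4 A.

2.24×10^-4 A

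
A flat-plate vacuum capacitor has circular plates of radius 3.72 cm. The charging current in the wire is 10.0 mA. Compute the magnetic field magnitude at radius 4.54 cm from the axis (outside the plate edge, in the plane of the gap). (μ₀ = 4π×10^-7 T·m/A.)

4.41×10^-8 T

Between the plates the displacement current equals the wire current: I_d = 10.0 mA = 0.0100 A.
With r > R the enclosed displacement current is the full I_d; B = μ₀ I_d / (2πr) = 4.41×10^-8 T.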